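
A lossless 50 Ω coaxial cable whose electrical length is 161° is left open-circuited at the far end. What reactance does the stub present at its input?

tan(βl) = -0.344
For an open-circuited stub, Z_in = −jZ_0·cot(βl) = −jZ_0/tan(βl)

X_in ≈ 145 Ω (inductive)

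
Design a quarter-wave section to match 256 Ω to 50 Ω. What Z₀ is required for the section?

Z_qwt ≈ 113 Ω

Z_qwt = √(Z_0·R_L) = √(50 × 256) = √12800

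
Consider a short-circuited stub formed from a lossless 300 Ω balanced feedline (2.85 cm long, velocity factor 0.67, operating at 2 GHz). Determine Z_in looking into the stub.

Z_in ≈ −j1400 Ω

λ = v/f = 0.67·c / 2 GHz = 0.101 m
βl = 2π·l/λ = 2π × 0.284 = 102°
tan(βl) = -4.67
For a short-circuited stub, Z_in = jZ_0·tan(βl)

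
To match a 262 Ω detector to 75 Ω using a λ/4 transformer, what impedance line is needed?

Z_qwt ≈ 140 Ω

Z_qwt = √(Z_0·R_L) = √(75 × 262) = √19650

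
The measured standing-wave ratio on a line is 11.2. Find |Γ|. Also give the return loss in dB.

|Γ| ≈ 0.836; return loss ≈ 1.56 dB

|Γ| = (S − 1)/(S + 1) = (11.2 − 1)/(11.2 + 1) = 10.2/12.2
RL = −20·log₁₀|Γ| = −20·log₁₀(0.836)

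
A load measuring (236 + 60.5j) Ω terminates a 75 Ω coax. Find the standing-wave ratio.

Γ = (Z_L − Z_0)/(Z_L + Z_0) = (161 + j60.5)/(311 + j60.5)
|Γ| = 172/317 = 0.543
VSWR = (1 + |Γ|)/(1 − |Γ|) = 1.54/0.457

VSWR ≈ 3.37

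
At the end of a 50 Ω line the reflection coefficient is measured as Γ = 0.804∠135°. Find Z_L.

Z_L = Z_0·(1 + Γ)/(1 − Γ) = 50·(0.431 + j0.569)/(1.57 − j0.569)

Z_L ≈ 6.35 + j20.4 Ω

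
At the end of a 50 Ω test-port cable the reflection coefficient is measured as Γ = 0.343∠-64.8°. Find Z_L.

Z_L ≈ 53.4 − j37.6 Ω

Z_L = Z_0·(1 + Γ)/(1 − Γ) = 50·(1.15 − j0.31)/(0.854 + j0.31)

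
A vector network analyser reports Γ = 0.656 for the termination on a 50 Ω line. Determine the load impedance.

Z_L ≈ 241 Ω

Z_L = Z_0·(1 + Γ)/(1 − Γ) = 50·(1.66)/(0.344)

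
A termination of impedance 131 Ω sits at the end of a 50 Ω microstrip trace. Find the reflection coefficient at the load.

Γ = 0.448

Γ = (Z_L − Z_0)/(Z_L + Z_0) = (131 − 50)/(131 + 50) = 81/181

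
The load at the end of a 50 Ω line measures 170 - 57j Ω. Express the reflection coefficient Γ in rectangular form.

Γ = (Z_L − Z_0)/(Z_L + Z_0) = (120 − j57)/(220 − j57)

Γ ≈ 0.574 − j0.11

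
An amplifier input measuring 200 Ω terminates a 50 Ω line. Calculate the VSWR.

VSWR ≈ 4

For a purely resistive load, VSWR = R_L/Z_0 or Z_0/R_L (whichever > 1) = 200/50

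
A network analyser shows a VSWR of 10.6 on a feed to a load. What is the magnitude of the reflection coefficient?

|Γ| ≈ 0.828

|Γ| = (S − 1)/(S + 1) = (10.6 − 1)/(10.6 + 1) = 9.6/11.6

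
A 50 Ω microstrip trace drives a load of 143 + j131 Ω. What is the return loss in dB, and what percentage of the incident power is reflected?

RL ≈ 3.24 dB; 47.4% of incident power reflected

Γ = (93 + j131)/(193 + j131), |Γ| = 0.689
RL = −20·log₁₀(0.689) = 3.24 dB
P_refl/P_inc = |Γ|² = 0.474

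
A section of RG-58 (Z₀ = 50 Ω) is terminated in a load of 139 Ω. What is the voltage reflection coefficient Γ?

Γ = 0.471

Γ = (Z_L − Z_0)/(Z_L + Z_0) = (139 − 50)/(139 + 50) = 89/189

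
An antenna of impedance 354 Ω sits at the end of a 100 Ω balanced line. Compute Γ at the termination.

Γ = 0.559

Γ = (Z_L − Z_0)/(Z_L + Z_0) = (354 − 100)/(354 + 100) = 254/454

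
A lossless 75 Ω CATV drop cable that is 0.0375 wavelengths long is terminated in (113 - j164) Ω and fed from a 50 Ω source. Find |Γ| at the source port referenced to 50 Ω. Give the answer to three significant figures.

βl = 2π × 0.0375 = 13.5°
tan(βl) = 0.24
Z_in = Z_0·(Z_L + jZ_0·tanβl)/(Z_0 + jZ_L·tanβl) = 48.7 − j107 Ω
Γ_s = (Z_in − Z_s)/(Z_in + Z_s) = (-1.35 − j107)/(98.7 − j107), |Γ_s| = 0.736

|Γ| ≈ 0.736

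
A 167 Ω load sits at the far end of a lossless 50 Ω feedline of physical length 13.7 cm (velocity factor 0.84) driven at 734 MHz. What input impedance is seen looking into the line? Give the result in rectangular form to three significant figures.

λ = v/f = 0.84·c / 734 MHz = 0.343 m
βl = 2π·l/λ = 2π × 0.399 = 144°
tan(βl) = tan(144°) = -0.736
Z_in = Z_0·(Z_L + jZ_0·tanβl)/(Z_0 + jZ_L·tanβl)
     = 50·(167 − j36.8)/(50 − j123)

Z_in ≈ 36.6 + j53.1 Ω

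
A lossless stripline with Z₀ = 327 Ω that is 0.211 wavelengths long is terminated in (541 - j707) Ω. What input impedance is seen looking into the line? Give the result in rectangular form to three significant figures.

βl = 2π × 0.211 = 76°
tan(βl) = tan(76°) = 4
Z_in = Z_0·(Z_L + jZ_0·tanβl)/(Z_0 + jZ_L·tanβl)
     = 327·(541 + j601)/(3150 + j2160)

Z_in ≈ 67.2 + j16.2 Ω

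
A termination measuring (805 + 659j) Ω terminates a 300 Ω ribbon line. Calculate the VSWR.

Γ = (Z_L − Z_0)/(Z_L + Z_0) = (505 + j659)/(1105 + j659)
|Γ| = 830/1290 = 0.645
VSWR = (1 + |Γ|)/(1 − |Γ|) = 1.65/0.355

VSWR ≈ 4.64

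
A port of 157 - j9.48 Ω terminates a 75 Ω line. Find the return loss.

RL ≈ 8.98 dB

Γ = (82 − j9.48)/(232 − j9.48), |Γ| = 0.356
RL = −20·log₁₀|Γ| = −20·log₁₀(0.356)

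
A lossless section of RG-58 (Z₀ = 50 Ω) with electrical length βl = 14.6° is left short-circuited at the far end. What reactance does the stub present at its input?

X_in ≈ 13 Ω (inductive)

tan(βl) = 0.26
For a short-circuited stub, Z_in = jZ_0·tan(βl)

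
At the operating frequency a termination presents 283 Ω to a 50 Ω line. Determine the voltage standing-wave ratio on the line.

VSWR ≈ 5.66

For a purely resistive load, VSWR = R_L/Z_0 or Z_0/R_L (whichever > 1) = 283/50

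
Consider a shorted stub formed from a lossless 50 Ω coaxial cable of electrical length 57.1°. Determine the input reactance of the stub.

X_in ≈ 77.3 Ω (inductive)

tan(βl) = 1.55
For a shorted stub, Z_in = jZ_0·tan(βl)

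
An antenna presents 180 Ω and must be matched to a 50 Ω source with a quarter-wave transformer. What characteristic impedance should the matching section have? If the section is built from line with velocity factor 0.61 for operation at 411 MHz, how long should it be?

Z_qwt = √(Z_0·R_L) = √(50 × 180) = √9000
λ = 0.61·c/f = 0.445 m, so l = λ/4 = 0.111 m

Z_qwt ≈ 94.9 Ω; length ≈ 11.1 cm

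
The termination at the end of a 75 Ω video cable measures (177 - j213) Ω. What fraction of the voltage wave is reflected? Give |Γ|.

|Γ| ≈ 0.716

Γ = (Z_L − Z_0)/(Z_L + Z_0) = (102 − j213)/(252 − j213)
|Γ| = 236/330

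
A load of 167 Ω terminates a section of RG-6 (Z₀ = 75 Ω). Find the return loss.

RL ≈ 8.4 dB

Γ = (167 − 75)/(167 + 75) = 0.38
RL = −20·log₁₀|Γ| = −20·log₁₀(0.38)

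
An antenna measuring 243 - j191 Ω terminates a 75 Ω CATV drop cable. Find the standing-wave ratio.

Γ = (Z_L − Z_0)/(Z_L + Z_0) = (168 − j191)/(318 − j191)
|Γ| = 254/371 = 0.686
VSWR = (1 + |Γ|)/(1 − |Γ|) = 1.69/0.314

VSWR ≈ 5.36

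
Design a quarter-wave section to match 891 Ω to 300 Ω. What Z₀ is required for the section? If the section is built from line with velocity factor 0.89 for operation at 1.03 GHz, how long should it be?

Z_qwt = √(Z_0·R_L) = √(300 × 891) = √267300
λ = 0.89·c/f = 0.259 m, so l = λ/4 = 0.0648 m

Z_qwt ≈ 517 Ω; length ≈ 6.48 cm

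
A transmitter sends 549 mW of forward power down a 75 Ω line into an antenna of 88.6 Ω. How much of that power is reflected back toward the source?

P_reflected ≈ 3.79 mW

Γ = (88.6 − 75)/(88.6 + 75) = 0.0831
|Γ|² = 0.00691
P_refl = |Γ|²·P_inc = 3.79 mW, P_del = (1 − |Γ|²)·P_inc = 545 mW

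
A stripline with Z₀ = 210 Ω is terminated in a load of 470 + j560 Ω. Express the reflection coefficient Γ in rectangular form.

Γ ≈ 0.632 + j0.303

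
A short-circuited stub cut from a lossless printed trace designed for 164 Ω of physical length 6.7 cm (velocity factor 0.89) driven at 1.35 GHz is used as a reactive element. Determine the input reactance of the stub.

X_in ≈ -263 Ω (capacitive)

λ = v/f = 0.89·c / 1.35 GHz = 0.198 m
βl = 2π·l/λ = 2π × 0.339 = 122°
tan(βl) = -1.6
For a short-circuited stub, Z_in = jZ_0·tan(βl)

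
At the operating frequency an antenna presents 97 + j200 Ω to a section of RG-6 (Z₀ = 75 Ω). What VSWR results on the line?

VSWR ≈ 7.43

Γ = (Z_L − Z_0)/(Z_L + Z_0) = (22 + j200)/(172 + j200)
|Γ| = 201/264 = 0.763
VSWR = (1 + |Γ|)/(1 − |Γ|) = 1.76/0.237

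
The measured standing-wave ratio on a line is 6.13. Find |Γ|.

|Γ| ≈ 0.719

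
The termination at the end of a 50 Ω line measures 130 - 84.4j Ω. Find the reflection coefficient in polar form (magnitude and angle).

Γ ≈ 0.585 ∠ -21.4°

Γ = (Z_L − Z_0)/(Z_L + Z_0) = (80 − j84.4)/(180 − j84.4)
|Γ| = 116/199 = 0.585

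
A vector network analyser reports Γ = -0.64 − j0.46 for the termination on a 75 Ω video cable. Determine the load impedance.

Z_L ≈ 9.79 − j23.8 Ω

Z_L = Z_0·(1 + Γ)/(1 − Γ) = 75·(0.36 − j0.46)/(1.64 + j0.46)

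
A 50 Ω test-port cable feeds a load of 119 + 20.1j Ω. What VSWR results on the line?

VSWR ≈ 2.46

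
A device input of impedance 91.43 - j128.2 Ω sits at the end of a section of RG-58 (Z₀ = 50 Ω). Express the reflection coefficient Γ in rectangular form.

Γ ≈ 0.612 − j0.352

Γ = (Z_L − Z_0)/(Z_L + Z_0) = (41.43 − j128.2)/(141.4 − j128.2)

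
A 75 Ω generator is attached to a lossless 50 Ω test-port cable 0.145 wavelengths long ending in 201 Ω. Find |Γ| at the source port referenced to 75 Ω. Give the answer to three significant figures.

|Γ| ≈ 0.656

βl = 2π × 0.145 = 52.2°
tan(βl) = 1.29
Z_in = Z_0·(Z_L + jZ_0·tanβl)/(Z_0 + jZ_L·tanβl) = 19.2 − j35.1 Ω
Γ_s = (Z_in − Z_s)/(Z_in + Z_s) = (-55.8 − j35.1)/(94.2 − j35.1), |Γ_s| = 0.656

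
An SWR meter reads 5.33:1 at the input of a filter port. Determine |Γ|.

|Γ| = (S − 1)/(S + 1) = (5.33 − 1)/(5.33 + 1) = 4.33/6.33

|Γ| ≈ 0.684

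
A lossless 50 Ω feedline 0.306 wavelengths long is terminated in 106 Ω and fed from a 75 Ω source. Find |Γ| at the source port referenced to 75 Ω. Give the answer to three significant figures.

βl = 2π × 0.306 = 110°
tan(βl) = -2.72
Z_in = Z_0·(Z_L + jZ_0·tanβl)/(Z_0 + jZ_L·tanβl) = 26 + j13.9 Ω
Γ_s = (Z_in − Z_s)/(Z_in + Z_s) = (-49 + j13.9)/(101 + j13.9), |Γ_s| = 0.5

|Γ| ≈ 0.5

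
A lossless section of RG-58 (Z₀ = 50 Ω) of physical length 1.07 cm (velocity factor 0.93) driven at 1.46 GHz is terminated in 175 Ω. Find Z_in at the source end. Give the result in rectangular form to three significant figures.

Z_in ≈ 74.9 − j77.9 Ω

λ = v/f = 0.93·c / 1.46 GHz = 0.191 m
βl = 2π·l/λ = 2π × 0.056 = 20.2°
tan(βl) = tan(20.2°) = 0.367
Z_in = Z_0·(Z_L + jZ_0·tanβl)/(Z_0 + jZ_L·tanβl)
     = 50·(175 + j18.4)/(50 + j64.2)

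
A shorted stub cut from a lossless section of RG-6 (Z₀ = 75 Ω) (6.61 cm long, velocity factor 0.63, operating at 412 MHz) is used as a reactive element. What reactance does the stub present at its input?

X_in ≈ 95.6 Ω (inductive)

λ = v/f = 0.63·c / 412 MHz = 0.459 m
βl = 2π·l/λ = 2π × 0.144 = 51.9°
tan(βl) = 1.27
For a shorted stub, Z_in = jZ_0·tan(βl)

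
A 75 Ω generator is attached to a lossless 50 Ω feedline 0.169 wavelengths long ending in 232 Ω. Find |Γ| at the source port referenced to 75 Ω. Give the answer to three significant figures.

βl = 2π × 0.169 = 60.8°
tan(βl) = 1.79
Z_in = Z_0·(Z_L + jZ_0·tanβl)/(Z_0 + jZ_L·tanβl) = 13.9 − j26.2 Ω
Γ_s = (Z_in − Z_s)/(Z_in + Z_s) = (-61.1 − j26.2)/(88.9 − j26.2), |Γ_s| = 0.717

|Γ| ≈ 0.717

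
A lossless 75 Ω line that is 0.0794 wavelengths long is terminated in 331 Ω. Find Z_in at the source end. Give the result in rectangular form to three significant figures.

βl = 2π × 0.0794 = 28.6°
tan(βl) = tan(28.6°) = 0.545
Z_in = Z_0·(Z_L + jZ_0·tanβl)/(Z_0 + jZ_L·tanβl)
     = 75·(331 + j40.9)/(75 + j180)

Z_in ≈ 63.3 − j111 Ω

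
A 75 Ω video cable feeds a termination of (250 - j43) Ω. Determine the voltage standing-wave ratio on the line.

Γ = (Z_L − Z_0)/(Z_L + Z_0) = (175 − j43)/(325 − j43)
|Γ| = 180/328 = 0.55
VSWR = (1 + |Γ|)/(1 − |Γ|) = 1.55/0.45

VSWR ≈ 3.44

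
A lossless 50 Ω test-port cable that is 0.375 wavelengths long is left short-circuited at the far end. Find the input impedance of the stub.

βl = 2π × 0.375 = 135°
tan(βl) = -1
For a short-circuited stub, Z_in = jZ_0·tan(βl)

Z_in ≈ −j50 Ω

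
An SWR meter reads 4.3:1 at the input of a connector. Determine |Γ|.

|Γ| = (S − 1)/(S + 1) = (4.3 − 1)/(4.3 + 1) = 3.3/5.3

|Γ| ≈ 0.623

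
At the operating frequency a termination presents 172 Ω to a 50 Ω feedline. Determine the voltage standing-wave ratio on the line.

Γ = (172 − 50)/(172 + 50) = 0.55
VSWR = (1 + 0.55)/(1 − 0.55)

VSWR ≈ 3.44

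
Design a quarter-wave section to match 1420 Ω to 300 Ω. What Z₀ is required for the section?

Z_qwt = √(Z_0·R_L) = √(300 × 1420) = √426000

Z_qwt ≈ 653 Ω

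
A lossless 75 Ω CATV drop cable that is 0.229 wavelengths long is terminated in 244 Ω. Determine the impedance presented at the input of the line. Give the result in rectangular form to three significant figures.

βl = 2π × 0.229 = 82.4°
tan(βl) = tan(82.4°) = 7.53
Z_in = Z_0·(Z_L + jZ_0·tanβl)/(Z_0 + jZ_L·tanβl)
     = 75·(244 + j565)/(75 + j1840)

Z_in ≈ 23.4 − j9 Ω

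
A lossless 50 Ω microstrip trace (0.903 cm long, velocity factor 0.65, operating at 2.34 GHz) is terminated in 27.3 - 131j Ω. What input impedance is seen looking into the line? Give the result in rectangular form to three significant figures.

Z_in ≈ 4.55 − j29.6 Ω

λ = v/f = 0.65·c / 2.34 GHz = 0.0833 m
βl = 2π·l/λ = 2π × 0.108 = 39°
tan(βl) = tan(39°) = 0.81
Z_in = Z_0·(Z_L + jZ_0·tanβl)/(Z_0 + jZ_L·tanβl)
     = 50·(27.3 − j90.5)/(156 + j22.1)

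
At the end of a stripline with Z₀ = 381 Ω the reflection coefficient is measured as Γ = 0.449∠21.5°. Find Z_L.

Z_L = Z_0·(1 + Γ)/(1 − Γ) = 381·(1.42 + j0.165)/(0.582 − j0.165)

Z_L ≈ 831 + j343 Ω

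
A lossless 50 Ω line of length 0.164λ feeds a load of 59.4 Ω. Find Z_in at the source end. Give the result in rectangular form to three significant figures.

Z_in ≈ 45.6 − j6.97 Ω

βl = 2π × 0.164 = 59°
tan(βl) = tan(59°) = 1.67
Z_in = Z_0·(Z_L + jZ_0·tanβl)/(Z_0 + jZ_L·tanβl)
     = 50·(59.4 + j83.3)/(50 + j99)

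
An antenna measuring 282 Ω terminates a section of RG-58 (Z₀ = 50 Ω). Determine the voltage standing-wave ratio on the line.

VSWR ≈ 5.64

For a purely resistive load, VSWR = R_L/Z_0 or Z_0/R_L (whichever > 1) = 282/50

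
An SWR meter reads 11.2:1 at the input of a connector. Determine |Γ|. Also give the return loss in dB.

|Γ| ≈ 0.836; return loss ≈ 1.56 dB

|Γ| = (S − 1)/(S + 1) = (11.2 − 1)/(11.2 + 1) = 10.2/12.2
RL = −20·log₁₀|Γ| = −20·log₁₀(0.836)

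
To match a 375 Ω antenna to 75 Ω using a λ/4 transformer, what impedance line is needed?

Z_qwt = √(Z_0·R_L) = √(75 × 375) = √28120

Z_qwt ≈ 168 Ω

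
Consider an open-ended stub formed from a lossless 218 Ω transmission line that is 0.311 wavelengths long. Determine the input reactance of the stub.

X_in ≈ 87.9 Ω (inductive)

βl = 2π × 0.311 = 112°
tan(βl) = -2.48
For an open-ended stub, Z_in = −jZ_0·cot(βl) = −jZ_0/tan(βl)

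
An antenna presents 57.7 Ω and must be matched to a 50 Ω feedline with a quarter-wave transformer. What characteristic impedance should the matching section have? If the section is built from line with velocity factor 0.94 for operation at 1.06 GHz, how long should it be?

Z_qwt ≈ 53.7 Ω; length ≈ 6.65 cm

Z_qwt = √(Z_0·R_L) = √(50 × 57.7) = √2885
λ = 0.94·c/f = 0.266 m, so l = λ/4 = 0.0665 m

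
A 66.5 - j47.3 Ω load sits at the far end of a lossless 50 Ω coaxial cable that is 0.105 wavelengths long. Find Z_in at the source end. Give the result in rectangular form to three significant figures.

βl = 2π × 0.105 = 37.8°
tan(βl) = tan(37.8°) = 0.776
Z_in = Z_0·(Z_L + jZ_0·tanβl)/(Z_0 + jZ_L·tanβl)
     = 50·(66.5 − j8.52)/(86.7 + j51.6)

Z_in ≈ 26.2 − j20.5 Ω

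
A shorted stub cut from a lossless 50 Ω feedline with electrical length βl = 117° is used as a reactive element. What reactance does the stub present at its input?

tan(βl) = -1.96
For a shorted stub, Z_in = jZ_0·tan(βl)

X_in ≈ -98.1 Ω (capacitive)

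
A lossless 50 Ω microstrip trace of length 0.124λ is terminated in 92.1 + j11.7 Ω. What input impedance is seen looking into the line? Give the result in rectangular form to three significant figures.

Z_in ≈ 46.6 − j30.9 Ω

βl = 2π × 0.124 = 44.6°
tan(βl) = tan(44.6°) = 0.988
Z_in = Z_0·(Z_L + jZ_0·tanβl)/(Z_0 + jZ_L·tanβl)
     = 50·(92.1 + j61.1)/(38.4 + j90.9)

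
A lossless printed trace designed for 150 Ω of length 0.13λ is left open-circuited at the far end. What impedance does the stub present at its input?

βl = 2π × 0.13 = 46.8°
tan(βl) = 1.06
For an open-circuited stub, Z_in = −jZ_0·cot(βl) = −jZ_0/tan(βl)

Z_in ≈ −j141 Ω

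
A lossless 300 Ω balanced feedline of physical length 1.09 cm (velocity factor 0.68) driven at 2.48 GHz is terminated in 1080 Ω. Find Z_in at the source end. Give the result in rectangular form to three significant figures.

Z_in ≈ 143 − j237 Ω

λ = v/f = 0.68·c / 2.48 GHz = 0.0823 m
βl = 2π·l/λ = 2π × 0.133 = 47.7°
tan(βl) = tan(47.7°) = 1.1
Z_in = Z_0·(Z_L + jZ_0·tanβl)/(Z_0 + jZ_L·tanβl)
     = 300·(1080 + j330)/(300 + j1190)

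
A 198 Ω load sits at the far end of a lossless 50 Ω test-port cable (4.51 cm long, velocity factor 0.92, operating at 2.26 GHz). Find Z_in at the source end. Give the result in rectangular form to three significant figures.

λ = v/f = 0.92·c / 2.26 GHz = 0.122 m
βl = 2π·l/λ = 2π × 0.369 = 133°
tan(βl) = tan(133°) = -1.07
Z_in = Z_0·(Z_L + jZ_0·tanβl)/(Z_0 + jZ_L·tanβl)
     = 50·(198 − j53.7)/(50 − j213)

Z_in ≈ 22.3 + j41.3 Ω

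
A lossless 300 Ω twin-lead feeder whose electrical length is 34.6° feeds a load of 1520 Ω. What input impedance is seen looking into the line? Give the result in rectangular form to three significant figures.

tan(βl) = tan(34.6°) = 0.69
Z_in = Z_0·(Z_L + jZ_0·tanβl)/(Z_0 + jZ_L·tanβl)
     = 300·(1520 + j207)/(300 + j1050)

Z_in ≈ 170 − j386 Ω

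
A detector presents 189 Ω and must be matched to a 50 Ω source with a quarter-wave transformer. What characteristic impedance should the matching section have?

Z_qwt ≈ 97.2 Ω

Z_qwt = √(Z_0·R_L) = √(50 × 189) = √9450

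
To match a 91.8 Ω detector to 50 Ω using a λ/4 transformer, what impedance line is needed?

Z_qwt ≈ 67.7 Ω

Z_qwt = √(Z_0·R_L) = √(50 × 91.8) = √4590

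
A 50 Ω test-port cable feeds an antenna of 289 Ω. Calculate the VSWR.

Γ = (289 − 50)/(289 + 50) = 0.705
VSWR = (1 + 0.705)/(1 − 0.705)

VSWR ≈ 5.78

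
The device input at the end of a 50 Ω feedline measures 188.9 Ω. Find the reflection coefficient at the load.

Γ = (Z_L − Z_0)/(Z_L + Z_0) = (188.9 − 50)/(188.9 + 50) = 138.9/238.9

Γ = 0.581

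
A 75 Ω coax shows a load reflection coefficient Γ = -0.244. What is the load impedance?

Z_L = Z_0·(1 + Γ)/(1 − Γ) = 75·(0.756)/(1.24)

Z_L ≈ 45.6 Ω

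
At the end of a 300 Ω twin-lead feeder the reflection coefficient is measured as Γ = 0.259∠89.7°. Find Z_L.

Z_L = Z_0·(1 + Γ)/(1 − Γ) = 300·(1 + j0.259)/(0.999 − j0.259)

Z_L ≈ 263 + j146 Ω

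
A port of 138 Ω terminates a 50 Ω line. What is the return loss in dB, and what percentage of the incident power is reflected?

Γ = (138 − 50)/(138 + 50) = 0.468
RL = −20·log₁₀(0.468) = 6.59 dB
P_refl/P_inc = |Γ|² = 0.219

RL ≈ 6.59 dB; 21.9% of incident power reflected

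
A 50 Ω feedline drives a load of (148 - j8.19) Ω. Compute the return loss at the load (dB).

RL ≈ 6.09 dB

Γ = (98 − j8.19)/(198 − j8.19), |Γ| = 0.496
RL = −20·log₁₀|Γ| = −20·log₁₀(0.496)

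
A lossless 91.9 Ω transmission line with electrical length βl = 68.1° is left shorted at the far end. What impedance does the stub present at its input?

tan(βl) = 2.49
For a shorted stub, Z_in = jZ_0·tan(βl)

Z_in ≈ +j229 Ω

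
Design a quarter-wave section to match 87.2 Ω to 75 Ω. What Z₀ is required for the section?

Z_qwt ≈ 80.9 Ω

Z_qwt = √(Z_0·R_L) = √(75 × 87.2) = √6540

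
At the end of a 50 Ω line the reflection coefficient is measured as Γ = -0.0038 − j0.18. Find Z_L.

Z_L ≈ 46.5 − j17.3 Ω

Z_L = Z_0·(1 + Γ)/(1 − Γ) = 50·(0.996 − j0.18)/(1 + j0.18)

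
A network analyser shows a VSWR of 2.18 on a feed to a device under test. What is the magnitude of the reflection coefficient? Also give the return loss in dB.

|Γ| ≈ 0.371; return loss ≈ 8.61 dB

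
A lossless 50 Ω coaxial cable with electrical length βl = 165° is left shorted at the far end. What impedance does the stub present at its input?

tan(βl) = -0.268
For a shorted stub, Z_in = jZ_0·tan(βl)

Z_in ≈ −j13.4 Ω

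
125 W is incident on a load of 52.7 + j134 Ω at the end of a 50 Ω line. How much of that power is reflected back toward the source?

|Γ| = |(2.7 + j134)/(102.7 + j134)| = 0.794
|Γ|² = 0.63
P_refl = |Γ|²·P_inc = 78.8 W, P_del = (1 − |Γ|²)·P_inc = 46.2 W

P_reflected ≈ 78.8 W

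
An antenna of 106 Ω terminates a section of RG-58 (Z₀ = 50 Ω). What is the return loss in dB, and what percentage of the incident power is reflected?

RL ≈ 8.9 dB; 12.9% of incident power reflected

Γ = (106 − 50)/(106 + 50) = 0.359
RL = −20·log₁₀(0.359) = 8.9 dB
P_refl/P_inc = |Γ|² = 0.129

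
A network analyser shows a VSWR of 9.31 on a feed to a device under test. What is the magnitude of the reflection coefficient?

|Γ| ≈ 0.806

|Γ| = (S − 1)/(S + 1) = (9.31 − 1)/(9.31 + 1) = 8.31/10.3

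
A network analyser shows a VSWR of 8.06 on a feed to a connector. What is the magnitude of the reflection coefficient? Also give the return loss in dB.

|Γ| ≈ 0.779; return loss ≈ 2.17 dB

|Γ| = (S − 1)/(S + 1) = (8.06 − 1)/(8.06 + 1) = 7.06/9.06
RL = −20·log₁₀|Γ| = −20·log₁₀(0.779)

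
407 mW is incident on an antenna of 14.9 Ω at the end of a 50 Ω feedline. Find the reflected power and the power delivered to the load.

P_reflected ≈ 119 mW; P_delivered ≈ 288 mW

Γ = (14.9 − 50)/(14.9 + 50) = -0.541
|Γ|² = 0.292
P_refl = |Γ|²·P_inc = 119 mW, P_del = (1 − |Γ|²)·P_inc = 288 mW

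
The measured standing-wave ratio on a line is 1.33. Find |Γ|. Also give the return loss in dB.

|Γ| = (S − 1)/(S + 1) = (1.33 − 1)/(1.33 + 1) = 0.33/2.33
RL = −20·log₁₀|Γ| = −20·log₁₀(0.142)

|Γ| ≈ 0.142; return loss ≈ 17 dB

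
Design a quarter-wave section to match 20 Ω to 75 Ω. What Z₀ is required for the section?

Z_qwt ≈ 38.7 Ω

Z_qwt = √(Z_0·R_L) = √(75 × 20) = √1500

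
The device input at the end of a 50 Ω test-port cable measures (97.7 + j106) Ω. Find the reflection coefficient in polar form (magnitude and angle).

Γ = (Z_L − Z_0)/(Z_L + Z_0) = (47.7 + j106)/(147.7 + j106)
|Γ| = 116/182 = 0.639

Γ ≈ 0.639 ∠ 30.1°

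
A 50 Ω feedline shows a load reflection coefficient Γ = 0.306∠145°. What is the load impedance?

Z_L = Z_0·(1 + Γ)/(1 − Γ) = 50·(0.749 + j0.176)/(1.25 − j0.176)

Z_L ≈ 28.4 + j11 Ω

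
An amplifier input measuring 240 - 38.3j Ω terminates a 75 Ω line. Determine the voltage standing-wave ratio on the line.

Γ = (Z_L − Z_0)/(Z_L + Z_0) = (165 − j38.3)/(315 − j38.3)
|Γ| = 169/317 = 0.534
VSWR = (1 + |Γ|)/(1 − |Γ|) = 1.53/0.466

VSWR ≈ 3.29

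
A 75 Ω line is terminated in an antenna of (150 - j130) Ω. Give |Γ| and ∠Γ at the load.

Γ = (Z_L − Z_0)/(Z_L + Z_0) = (75 − j130)/(225 − j130)
|Γ| = 150/260 = 0.578

Γ ≈ 0.578 ∠ -30°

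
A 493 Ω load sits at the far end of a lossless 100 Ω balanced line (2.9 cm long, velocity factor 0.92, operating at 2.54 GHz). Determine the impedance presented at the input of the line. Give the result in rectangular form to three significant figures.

λ = v/f = 0.92·c / 2.54 GHz = 0.109 m
βl = 2π·l/λ = 2π × 0.267 = 96.1°
tan(βl) = tan(96.1°) = -9.39
Z_in = Z_0·(Z_L + jZ_0·tanβl)/(Z_0 + jZ_L·tanβl)
     = 100·(493 − j939)/(100 − j4630)

Z_in ≈ 20.5 + j10.2 Ω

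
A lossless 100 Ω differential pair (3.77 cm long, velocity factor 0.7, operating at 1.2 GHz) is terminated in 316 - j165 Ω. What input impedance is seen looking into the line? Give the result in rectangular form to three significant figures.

λ = v/f = 0.7·c / 1.2 GHz = 0.175 m
βl = 2π·l/λ = 2π × 0.215 = 77.6°
tan(βl) = tan(77.6°) = 4.53
Z_in = Z_0·(Z_L + jZ_0·tanβl)/(Z_0 + jZ_L·tanβl)
     = 100·(316 + j288)/(848 + j1430)

Z_in ≈ 24.6 − j7.52 Ω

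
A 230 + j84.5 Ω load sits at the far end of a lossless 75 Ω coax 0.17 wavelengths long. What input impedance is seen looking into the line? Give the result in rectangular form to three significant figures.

Z_in ≈ 30.8 − j47 Ω

βl = 2π × 0.17 = 61.2°
tan(βl) = tan(61.2°) = 1.82
Z_in = Z_0·(Z_L + jZ_0·tanβl)/(Z_0 + jZ_L·tanβl)
     = 75·(230 + j221)/(-78.7 + j418)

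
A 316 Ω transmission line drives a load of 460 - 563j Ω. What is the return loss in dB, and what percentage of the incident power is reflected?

RL ≈ 4.35 dB; 36.7% of incident power reflected

Γ = (144 − j563)/(776 − j563), |Γ| = 0.606
RL = −20·log₁₀(0.606) = 4.35 dB
P_refl/P_inc = |Γ|² = 0.367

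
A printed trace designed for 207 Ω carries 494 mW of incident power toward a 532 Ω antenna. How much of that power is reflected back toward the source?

Γ = (532 − 207)/(532 + 207) = 0.44
|Γ|² = 0.193
P_refl = |Γ|²·P_inc = 95.5 mW, P_del = (1 − |Γ|²)·P_inc = 398 mW

P_reflected ≈ 95.5 mW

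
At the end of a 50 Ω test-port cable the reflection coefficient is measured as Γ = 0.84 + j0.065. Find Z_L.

Z_L = Z_0·(1 + Γ)/(1 − Γ) = 50·(1.84 + j0.065)/(0.16 − j0.065)

Z_L ≈ 486 + j218 Ω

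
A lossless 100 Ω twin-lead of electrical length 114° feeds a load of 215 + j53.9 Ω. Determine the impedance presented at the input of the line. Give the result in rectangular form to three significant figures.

tan(βl) = tan(114°) = -2.25
Z_in = Z_0·(Z_L + jZ_0·tanβl)/(Z_0 + jZ_L·tanβl)
     = 100·(215 − j171)/(221 − j483)

Z_in ≈ 46.1 + j23.4 Ω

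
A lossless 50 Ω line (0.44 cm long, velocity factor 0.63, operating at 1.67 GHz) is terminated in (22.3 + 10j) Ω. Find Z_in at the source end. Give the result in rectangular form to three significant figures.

λ = v/f = 0.63·c / 1.67 GHz = 0.113 m
βl = 2π·l/λ = 2π × 0.0389 = 14°
tan(βl) = tan(14°) = 0.249
Z_in = Z_0·(Z_L + jZ_0·tanβl)/(Z_0 + jZ_L·tanβl)
     = 50·(22.3 + j22.5)/(47.5 + j5.56)

Z_in ≈ 25.9 + j20.6 Ω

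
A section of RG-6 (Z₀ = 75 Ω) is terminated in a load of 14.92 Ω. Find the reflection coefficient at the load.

Γ = -0.668

Γ = (Z_L − Z_0)/(Z_L + Z_0) = (14.92 − 75)/(14.92 + 75) = -60.08/89.92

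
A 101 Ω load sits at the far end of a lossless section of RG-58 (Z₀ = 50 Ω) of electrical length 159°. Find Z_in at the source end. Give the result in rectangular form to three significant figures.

Z_in ≈ 72.4 + j36.9 Ω

tan(βl) = tan(159°) = -0.384
Z_in = Z_0·(Z_L + jZ_0·tanβl)/(Z_0 + jZ_L·tanβl)
     = 50·(101 − j19.2)/(50 − j38.8)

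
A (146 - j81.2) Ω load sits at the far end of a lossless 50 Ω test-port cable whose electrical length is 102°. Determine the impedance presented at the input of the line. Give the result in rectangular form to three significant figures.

tan(βl) = tan(102°) = -4.7
Z_in = Z_0·(Z_L + jZ_0·tanβl)/(Z_0 + jZ_L·tanβl)
     = 50·(146 − j316)/(-332 − j687)

Z_in ≈ 14.5 + j17.6 Ω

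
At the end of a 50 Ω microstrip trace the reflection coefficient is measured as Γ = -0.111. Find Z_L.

Z_L = Z_0·(1 + Γ)/(1 − Γ) = 50·(0.889)/(1.11)

Z_L ≈ 40 Ω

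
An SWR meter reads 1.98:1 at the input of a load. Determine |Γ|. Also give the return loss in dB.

|Γ| ≈ 0.329; return loss ≈ 9.66 dB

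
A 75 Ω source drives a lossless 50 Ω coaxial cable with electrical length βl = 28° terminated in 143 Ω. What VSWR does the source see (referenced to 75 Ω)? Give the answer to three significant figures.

tan(βl) = 0.532
Z_in = Z_0·(Z_L + jZ_0·tanβl)/(Z_0 + jZ_L·tanβl) = 55.4 − j57.6 Ω
Γ_s = (Z_in − Z_s)/(Z_in + Z_s) = (-19.6 − j57.6)/(130 − j57.6), |Γ_s| = 0.427
VSWR = (1 + |Γ_s|)/(1 − |Γ_s|)

VSWR ≈ 2.49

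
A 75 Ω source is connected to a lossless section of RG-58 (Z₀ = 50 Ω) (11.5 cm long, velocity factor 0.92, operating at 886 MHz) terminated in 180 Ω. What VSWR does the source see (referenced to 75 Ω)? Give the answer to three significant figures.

VSWR ≈ 4.06

λ = v/f = 0.92·c / 886 MHz = 0.312 m
βl = 2π·l/λ = 2π × 0.369 = 133°
tan(βl) = -1.08
Z_in = Z_0·(Z_L + jZ_0·tanβl)/(Z_0 + jZ_L·tanβl) = 24.3 + j40.2 Ω
Γ_s = (Z_in − Z_s)/(Z_in + Z_s) = (-50.7 + j40.2)/(99.3 + j40.2), |Γ_s| = 0.604
VSWR = (1 + |Γ_s|)/(1 − |Γ_s|)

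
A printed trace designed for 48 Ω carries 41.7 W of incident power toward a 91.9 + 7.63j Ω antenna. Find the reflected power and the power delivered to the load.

|Γ| = |(43.9 + j7.63)/(139.9 + j7.63)| = 0.318
|Γ|² = 0.101
P_refl = |Γ|²·P_inc = 4.22 W, P_del = (1 − |Γ|²)·P_inc = 37.5 W

P_reflected ≈ 4.22 W; P_delivered ≈ 37.5 W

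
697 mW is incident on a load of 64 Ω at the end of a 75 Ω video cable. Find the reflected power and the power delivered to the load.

P_reflected ≈ 4.37 mW; P_delivered ≈ 693 mW

Γ = (64 − 75)/(64 + 75) = -0.0791
|Γ|² = 0.00626
P_refl = |Γ|²·P_inc = 4.37 mW, P_del = (1 − |Γ|²)·P_inc = 693 mW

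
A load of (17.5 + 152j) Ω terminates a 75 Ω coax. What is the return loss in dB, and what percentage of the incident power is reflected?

Γ = (-57.5 + j152)/(92.5 + j152), |Γ| = 0.913
RL = −20·log₁₀(0.913) = 0.787 dB
P_refl/P_inc = |Γ|² = 0.834

RL ≈ 0.787 dB; 83.4% of incident power reflected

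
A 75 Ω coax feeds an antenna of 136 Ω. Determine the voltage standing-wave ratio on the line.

VSWR ≈ 1.81

Γ = (136 − 75)/(136 + 75) = 0.289
VSWR = (1 + 0.289)/(1 − 0.289)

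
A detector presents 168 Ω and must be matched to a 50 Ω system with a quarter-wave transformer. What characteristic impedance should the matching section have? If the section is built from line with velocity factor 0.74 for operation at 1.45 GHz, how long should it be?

Z_qwt ≈ 91.7 Ω; length ≈ 3.83 cm

Z_qwt = √(Z_0·R_L) = √(50 × 168) = √8400
λ = 0.74·c/f = 0.153 m, so l = λ/4 = 0.0383 m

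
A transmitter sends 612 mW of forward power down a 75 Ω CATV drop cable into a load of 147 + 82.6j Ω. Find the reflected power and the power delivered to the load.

|Γ| = |(72 + j82.6)/(222 + j82.6)| = 0.463
|Γ|² = 0.214
P_refl = |Γ|²·P_inc = 131 mW, P_del = (1 − |Γ|²)·P_inc = 481 mW

P_reflected ≈ 131 mW; P_delivered ≈ 481 mW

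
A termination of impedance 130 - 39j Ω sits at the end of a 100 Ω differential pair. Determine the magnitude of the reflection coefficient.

|Γ| ≈ 0.211

Γ = (Z_L − Z_0)/(Z_L + Z_0) = (30 − j39)/(230 − j39)
|Γ| = 49.2/233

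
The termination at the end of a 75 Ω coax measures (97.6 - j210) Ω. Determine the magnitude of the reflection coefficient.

Γ = (Z_L − Z_0)/(Z_L + Z_0) = (22.6 − j210)/(172.6 − j210)
|Γ| = 211/272

|Γ| ≈ 0.777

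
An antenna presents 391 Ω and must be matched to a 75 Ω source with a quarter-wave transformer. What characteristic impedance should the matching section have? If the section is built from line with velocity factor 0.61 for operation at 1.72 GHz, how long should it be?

Z_qwt = √(Z_0·R_L) = √(75 × 391) = √29320
λ = 0.61·c/f = 0.106 m, so l = λ/4 = 0.0266 m

Z_qwt ≈ 171 Ω; length ≈ 2.66 cm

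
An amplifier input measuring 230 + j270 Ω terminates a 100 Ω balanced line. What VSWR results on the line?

VSWR ≈ 5.73

Γ = (Z_L − Z_0)/(Z_L + Z_0) = (130 + j270)/(330 + j270)
|Γ| = 300/426 = 0.703
VSWR = (1 + |Γ|)/(1 − |Γ|) = 1.7/0.297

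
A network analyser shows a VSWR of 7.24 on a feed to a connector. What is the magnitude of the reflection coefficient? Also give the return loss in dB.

|Γ| = (S − 1)/(S + 1) = (7.24 − 1)/(7.24 + 1) = 6.24/8.24
RL = −20·log₁₀|Γ| = −20·log₁₀(0.757)

|Γ| ≈ 0.757; return loss ≈ 2.41 dB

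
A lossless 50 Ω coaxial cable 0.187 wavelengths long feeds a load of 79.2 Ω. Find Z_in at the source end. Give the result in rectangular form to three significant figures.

Z_in ≈ 34.7 − j11.7 Ω

βl = 2π × 0.187 = 67.3°
tan(βl) = tan(67.3°) = 2.39
Z_in = Z_0·(Z_L + jZ_0·tanβl)/(Z_0 + jZ_L·tanβl)
     = 50·(79.2 + j120)/(50 + j190)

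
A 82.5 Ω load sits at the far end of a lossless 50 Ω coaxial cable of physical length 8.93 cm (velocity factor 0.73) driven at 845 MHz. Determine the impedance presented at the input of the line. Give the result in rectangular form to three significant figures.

Z_in ≈ 37.8 + j18.3 Ω

λ = v/f = 0.73·c / 845 MHz = 0.259 m
βl = 2π·l/λ = 2π × 0.345 = 124°
tan(βl) = tan(124°) = -1.48
Z_in = Z_0·(Z_L + jZ_0·tanβl)/(Z_0 + jZ_L·tanβl)
     = 50·(82.5 − j74)/(50 − j122)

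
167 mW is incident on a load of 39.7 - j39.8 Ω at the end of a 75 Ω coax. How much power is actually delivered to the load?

|Γ| = |(-35.3 − j39.8)/(114.7 − j39.8)| = 0.438
|Γ|² = 0.192
P_refl = |Γ|²·P_inc = 32.1 mW, P_del = (1 − |Γ|²)·P_inc = 135 mW

P_delivered ≈ 135 mW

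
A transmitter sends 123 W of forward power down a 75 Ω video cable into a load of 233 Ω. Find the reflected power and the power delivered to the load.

P_reflected ≈ 32.4 W; P_delivered ≈ 90.6 W

Γ = (233 − 75)/(233 + 75) = 0.513
|Γ|² = 0.263
P_refl = |Γ|²·P_inc = 32.4 W, P_del = (1 − |Γ|²)·P_inc = 90.6 W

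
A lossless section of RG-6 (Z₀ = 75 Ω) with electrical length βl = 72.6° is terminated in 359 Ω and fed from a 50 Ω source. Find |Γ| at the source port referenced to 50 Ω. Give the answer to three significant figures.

|Γ| ≈ 0.562

tan(βl) = 3.19
Z_in = Z_0·(Z_L + jZ_0·tanβl)/(Z_0 + jZ_L·tanβl) = 17.1 − j22.4 Ω
Γ_s = (Z_in − Z_s)/(Z_in + Z_s) = (-32.9 − j22.4)/(67.1 − j22.4), |Γ_s| = 0.562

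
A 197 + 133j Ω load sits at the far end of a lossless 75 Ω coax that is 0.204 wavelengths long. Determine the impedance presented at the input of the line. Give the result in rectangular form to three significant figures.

Z_in ≈ 23.6 − j35.6 Ω

βl = 2π × 0.204 = 73.4°
tan(βl) = tan(73.4°) = 3.36
Z_in = Z_0·(Z_L + jZ_0·tanβl)/(Z_0 + jZ_L·tanβl)
     = 75·(197 + j385)/(-372 + j663)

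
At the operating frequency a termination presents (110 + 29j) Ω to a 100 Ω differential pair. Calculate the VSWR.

VSWR ≈ 1.34

Γ = (Z_L − Z_0)/(Z_L + Z_0) = (10 + j29)/(210 + j29)
|Γ| = 30.7/212 = 0.145
VSWR = (1 + |Γ|)/(1 − |Γ|) = 1.14/0.855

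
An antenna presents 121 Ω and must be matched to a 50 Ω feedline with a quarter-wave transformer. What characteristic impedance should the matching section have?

Z_qwt ≈ 77.8 Ω

Z_qwt = √(Z_0·R_L) = √(50 × 121) = √6050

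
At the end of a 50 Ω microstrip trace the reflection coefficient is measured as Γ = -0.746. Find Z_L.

Z_L = Z_0·(1 + Γ)/(1 − Γ) = 50·(0.254)/(1.75)

Z_L ≈ 7.27 Ω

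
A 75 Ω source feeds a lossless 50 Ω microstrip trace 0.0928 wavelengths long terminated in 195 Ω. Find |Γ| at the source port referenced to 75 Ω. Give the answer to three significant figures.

|Γ| ≈ 0.568

βl = 2π × 0.0928 = 33.4°
tan(βl) = 0.66
Z_in = Z_0·(Z_L + jZ_0·tanβl)/(Z_0 + jZ_L·tanβl) = 36.7 − j61.5 Ω
Γ_s = (Z_in − Z_s)/(Z_in + Z_s) = (-38.3 − j61.5)/(112 − j61.5), |Γ_s| = 0.568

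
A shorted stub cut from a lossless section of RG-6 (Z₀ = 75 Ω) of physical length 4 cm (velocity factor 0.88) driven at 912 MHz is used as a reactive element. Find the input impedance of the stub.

λ = v/f = 0.88·c / 912 MHz = 0.289 m
βl = 2π·l/λ = 2π × 0.138 = 49.7°
tan(βl) = 1.18
For a shorted stub, Z_in = jZ_0·tan(βl)

Z_in ≈ +j88.6 Ω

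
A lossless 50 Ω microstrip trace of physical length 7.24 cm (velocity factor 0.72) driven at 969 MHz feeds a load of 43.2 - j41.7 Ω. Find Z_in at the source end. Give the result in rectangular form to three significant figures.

Z_in ≈ 63.7 + j49.4 Ω

λ = v/f = 0.72·c / 969 MHz = 0.223 m
βl = 2π·l/λ = 2π × 0.325 = 117°
tan(βl) = tan(117°) = -1.97
Z_in = Z_0·(Z_L + jZ_0·tanβl)/(Z_0 + jZ_L·tanβl)
     = 50·(43.2 − j140)/(-32.1 − j85.1)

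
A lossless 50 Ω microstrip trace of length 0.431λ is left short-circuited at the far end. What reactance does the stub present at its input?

X_in ≈ -23.1 Ω (capacitive)

βl = 2π × 0.431 = 155°
tan(βl) = -0.463
For a short-circuited stub, Z_in = jZ_0·tan(βl)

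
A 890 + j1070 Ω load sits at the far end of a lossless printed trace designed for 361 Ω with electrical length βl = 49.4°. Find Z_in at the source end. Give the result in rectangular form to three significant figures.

Z_in ≈ 147 − j435 Ω

tan(βl) = tan(49.4°) = 1.17
Z_in = Z_0·(Z_L + jZ_0·tanβl)/(Z_0 + jZ_L·tanβl)
     = 361·(890 + j1490)/(-887 + j1040)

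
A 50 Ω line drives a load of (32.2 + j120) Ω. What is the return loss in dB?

RL ≈ 1.58 dB

Γ = (-17.8 + j120)/(82.2 + j120), |Γ| = 0.834
RL = −20·log₁₀|Γ| = −20·log₁₀(0.834)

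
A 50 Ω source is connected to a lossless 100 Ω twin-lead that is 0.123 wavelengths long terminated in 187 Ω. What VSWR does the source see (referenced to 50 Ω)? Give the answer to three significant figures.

VSWR ≈ 2.65

βl = 2π × 0.123 = 44.3°
tan(βl) = 0.975
Z_in = Z_0·(Z_L + jZ_0·tanβl)/(Z_0 + jZ_L·tanβl) = 84.3 − j56.3 Ω
Γ_s = (Z_in − Z_s)/(Z_in + Z_s) = (34.3 − j56.3)/(134 − j56.3), |Γ_s| = 0.453
VSWR = (1 + |Γ_s|)/(1 − |Γ_s|)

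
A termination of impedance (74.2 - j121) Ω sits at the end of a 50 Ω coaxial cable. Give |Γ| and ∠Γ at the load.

Γ ≈ 0.712 ∠ -34.4°

Γ = (Z_L − Z_0)/(Z_L + Z_0) = (24.2 − j121)/(124.2 − j121)
|Γ| = 123/173 = 0.712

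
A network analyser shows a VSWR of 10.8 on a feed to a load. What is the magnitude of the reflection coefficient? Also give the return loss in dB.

|Γ| = (S − 1)/(S + 1) = (10.8 − 1)/(10.8 + 1) = 9.8/11.8
RL = −20·log₁₀|Γ| = −20·log₁₀(0.831)

|Γ| ≈ 0.831; return loss ≈ 1.61 dB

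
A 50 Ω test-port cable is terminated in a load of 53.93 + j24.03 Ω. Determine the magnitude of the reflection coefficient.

Γ = (Z_L − Z_0)/(Z_L + Z_0) = (3.93 + j24.03)/(103.9 + j24.03)
|Γ| = 24.3/107

|Γ| ≈ 0.228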